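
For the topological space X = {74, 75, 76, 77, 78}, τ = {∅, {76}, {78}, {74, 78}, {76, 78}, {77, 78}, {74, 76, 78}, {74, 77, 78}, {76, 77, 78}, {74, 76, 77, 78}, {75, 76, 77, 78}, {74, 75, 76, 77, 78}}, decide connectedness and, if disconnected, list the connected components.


(X, τ) is connected.

Find clopen sets (U ∈ τ with X ∖ U ∈ τ):
  U = ∅, X ∖ U = {74, 75, 76, 77, 78} — both open, so U is clopen.
  U = {74, 75, 76, 77, 78}, X ∖ U = ∅ — both open, so U is clopen.
Only trivial clopens (∅ and X) exist, so (X, τ) is connected.
Compute connected components by grouping points that agree on all clopens:
  component: {74, 75, 76, 77, 78}


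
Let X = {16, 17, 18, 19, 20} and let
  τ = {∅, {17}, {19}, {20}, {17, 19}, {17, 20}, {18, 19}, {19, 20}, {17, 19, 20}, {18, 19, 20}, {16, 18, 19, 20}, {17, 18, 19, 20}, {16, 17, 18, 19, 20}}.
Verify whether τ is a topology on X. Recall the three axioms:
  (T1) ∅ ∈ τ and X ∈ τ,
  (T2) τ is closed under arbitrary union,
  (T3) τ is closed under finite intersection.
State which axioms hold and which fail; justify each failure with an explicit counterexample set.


τ is NOT a topology on X.

Axiom (T1): ∅ ∈ τ? Yes; X ∈ τ? Yes.
Axiom (T2/T3): check pairwise unions and intersections of members of τ.
Counterexample for (T2): {17} ∪ {18, 19} = {17, 18, 19} ∉ τ. Therefore τ is NOT a topology.


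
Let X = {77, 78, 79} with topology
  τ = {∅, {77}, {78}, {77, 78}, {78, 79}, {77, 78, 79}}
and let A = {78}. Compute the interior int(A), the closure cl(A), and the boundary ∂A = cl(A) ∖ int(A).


int(A) = {78}, cl(A) = {78, 79}, ∂A = {79}.

Closed sets in (X, τ) are complements of opens:
  closed(X, τ) = {∅, {77}, {79}, {77, 79}, {78, 79}, {77, 78, 79}}.
int(A) = ⋃ {U ∈ τ : U ⊆ A}. Opens contained in A: ∅, {78}.
Taking the union of these: int(A) = {78}.
cl(A) = ⋂ {C closed : A ⊆ C}. Closed sets containing A: {78, 79}, {77, 78, 79}.
Intersecting these: cl(A) = {78, 79}.
∂A = cl(A) ∖ int(A) = {78, 79} ∖ {78} = {79}.


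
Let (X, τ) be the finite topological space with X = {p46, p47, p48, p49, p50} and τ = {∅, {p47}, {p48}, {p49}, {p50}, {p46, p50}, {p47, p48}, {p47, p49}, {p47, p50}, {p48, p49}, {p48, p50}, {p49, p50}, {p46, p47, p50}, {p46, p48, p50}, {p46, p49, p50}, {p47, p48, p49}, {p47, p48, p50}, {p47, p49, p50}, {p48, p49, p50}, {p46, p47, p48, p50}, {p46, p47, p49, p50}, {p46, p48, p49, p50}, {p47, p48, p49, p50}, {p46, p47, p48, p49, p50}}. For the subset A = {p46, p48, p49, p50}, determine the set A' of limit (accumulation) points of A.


A' = {p46}

For each x ∈ X, list the open sets U ∈ τ with x ∈ U, then check whether U ∩ (A ∖ {x}) ≠ ∅ for every such U.
  x = p46: opens ∋ x are {p46, p50}, {p46, p47, p50}, {p46, p48, p50}, {p46, p49, p50}, {p46, p47, p48, p50}, {p46, p47, p49, p50}, {p46, p48, p49, p50}, {p46, p47, p48, p49, p50}; each meets A ∖ {p46}, so x IS a limit point.
  x = p47: open {p47} ∋ x has {p47} ∩ (A ∖ {p47}) = ∅, so x is NOT a limit point.
  x = p48: open {p48} ∋ x has {p48} ∩ (A ∖ {p48}) = ∅, so x is NOT a limit point.
  x = p49: open {p49} ∋ x has {p49} ∩ (A ∖ {p49}) = ∅, so x is NOT a limit point.
  x = p50: open {p50} ∋ x has {p50} ∩ (A ∖ {p50}) = ∅, so x is NOT a limit point.
Collecting: A' = {p46}.


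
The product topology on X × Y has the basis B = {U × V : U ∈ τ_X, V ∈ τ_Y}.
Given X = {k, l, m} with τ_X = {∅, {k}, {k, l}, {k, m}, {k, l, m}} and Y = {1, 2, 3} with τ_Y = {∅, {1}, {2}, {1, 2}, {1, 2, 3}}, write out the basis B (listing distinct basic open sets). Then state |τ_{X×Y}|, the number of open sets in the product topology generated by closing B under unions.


Basis B = {∅ × ∅, {k} × {1}, {k} × {2}, {k} × {1, 2}, {k, l} × {1}, {k, m} × {1}, {k, l} × {2}, {k, m} × {2}, {k} × {1, 2, 3}, {k, l, m} × {1}, {k, l, m} × {2}, {k, l} × {1, 2}, {k, m} × {1, 2}, {k, l} × {1, 2, 3}, {k, m} × {1, 2, 3}, {k, l, m} × {1, 2}, {k, l, m} × {1, 2, 3}}; |τ_{X×Y}| = 50.

Enumerate products U × V with U ∈ τ_X, V ∈ τ_Y (deduplicated):
  ∅ × ∅ = {} (∅)
  {k} × {1} = {(k,1)}
  {k} × {2} = {(k,2)}
  {k} × {1, 2} = {(k,1), (k,2)}
  {k, l} × {1} = {(k,1), (l,1)}
  {k, m} × {1} = {(k,1), (m,1)}
  {k, l} × {2} = {(k,2), (l,2)}
  {k, m} × {2} = {(k,2), (m,2)}
  {k} × {1, 2, 3} = {(k,1), (k,2), (k,3)}
  {k, l, m} × {1} = {(k,1), (l,1), (m,1)}
  {k, l, m} × {2} = {(k,2), (l,2), (m,2)}
  {k, l} × {1, 2} = {(k,1), (k,2), (l,1), (l,2)}
  {k, m} × {1, 2} = {(k,1), (k,2), (m,1), (m,2)}
  {k, l} × {1, 2, 3} = {(k,1), (k,2), (k,3), (l,1), (l,2), (l,3)}
  {k, m} × {1, 2, 3} = {(k,1), (k,2), (k,3), (m,1), (m,2), (m,3)}
  {k, l, m} × {1, 2} = {(k,1), (k,2), (l,1), (l,2), (m,1), (m,2)}
  {k, l, m} × {1, 2, 3} = {(k,1), (k,2), (k,3), (l,1), (l,2), (l,3), (m,1), (m,2), (m,3)}
These 17 distinct sets form the basis B.
Close under arbitrary unions to get τ_{X×Y}; counting gives |τ_{X×Y}| = 50.


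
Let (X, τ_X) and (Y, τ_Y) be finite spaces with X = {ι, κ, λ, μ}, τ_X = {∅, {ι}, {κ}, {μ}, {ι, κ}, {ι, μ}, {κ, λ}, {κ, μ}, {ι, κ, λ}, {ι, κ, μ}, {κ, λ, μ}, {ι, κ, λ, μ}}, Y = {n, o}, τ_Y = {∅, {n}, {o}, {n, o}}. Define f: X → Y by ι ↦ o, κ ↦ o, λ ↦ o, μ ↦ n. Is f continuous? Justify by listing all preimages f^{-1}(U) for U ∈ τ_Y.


f IS continuous.

Compute f^{-1}(U) for each U ∈ τ_Y:
  U = ∅: f^{-1}(U) = ∅ ∈ τ_X ✓.
  U = {n}: f^{-1}(U) = {μ} ∈ τ_X ✓.
  U = {o}: f^{-1}(U) = {ι, κ, λ} ∈ τ_X ✓.
  U = {n, o}: f^{-1}(U) = {ι, κ, λ, μ} ∈ τ_X ✓.
Every preimage lies in τ_X, so f IS continuous.


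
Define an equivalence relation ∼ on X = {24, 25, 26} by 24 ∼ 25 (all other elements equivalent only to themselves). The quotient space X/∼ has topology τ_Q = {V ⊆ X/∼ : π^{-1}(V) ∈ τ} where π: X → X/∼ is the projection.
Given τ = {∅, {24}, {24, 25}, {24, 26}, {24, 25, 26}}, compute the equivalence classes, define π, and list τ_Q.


X/∼ = {[24=25], [26]}; |τ_Q| = 3.

Equivalence classes: [24=25], [26].
Quotient map π: X → X/∼ sends 24 ↦ [24=25], 25 ↦ [24=25], 26 ↦ [26].
For each subset V ⊆ X/∼, compute π^{-1}(V) ⊆ X and check whether π^{-1}(V) ∈ τ. V is open in τ_Q iff π^{-1}(V) ∈ τ.
  V = {}: π^{-1}(V) = ∅ ∈ τ ✓.
  V = {[24=25]}: π^{-1}(V) = {24, 25} ∈ τ ✓.
  V = {[26]}: π^{-1}(V) = {26} ∉ τ ✗.
  V = {[24=25], [26]}: π^{-1}(V) = {24, 25, 26} ∈ τ ✓.
Open sets in the quotient: τ_Q = {{}, {[24=25]}, {[24=25], [26]}} (3 elements).


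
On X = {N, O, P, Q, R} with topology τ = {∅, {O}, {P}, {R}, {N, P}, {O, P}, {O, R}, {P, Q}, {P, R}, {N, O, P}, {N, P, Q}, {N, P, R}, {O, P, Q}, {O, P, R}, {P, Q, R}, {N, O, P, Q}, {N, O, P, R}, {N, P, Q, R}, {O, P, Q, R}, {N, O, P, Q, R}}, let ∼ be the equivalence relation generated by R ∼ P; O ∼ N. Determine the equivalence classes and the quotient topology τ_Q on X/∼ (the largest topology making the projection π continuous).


X/∼ = {[N=O], [P=R], [Q]}; |τ_Q| = 5.

Equivalence classes: [N=O], [P=R], [Q].
Quotient map π: X → X/∼ sends N ↦ [N=O], O ↦ [N=O], P ↦ [P=R], Q ↦ [Q], R ↦ [P=R].
For each subset V ⊆ X/∼, compute π^{-1}(V) ⊆ X and check whether π^{-1}(V) ∈ τ. V is open in τ_Q iff π^{-1}(V) ∈ τ.
  V = {}: π^{-1}(V) = ∅ ∈ τ ✓.
  V = {[N=O]}: π^{-1}(V) = {N, O} ∉ τ ✗.
  V = {[P=R]}: π^{-1}(V) = {P, R} ∈ τ ✓.
  V = {[N=O], [P=R]}: π^{-1}(V) = {N, O, P, R} ∈ τ ✓.
  V = {[Q]}: π^{-1}(V) = {Q} ∉ τ ✗.
  V = {[N=O], [Q]}: π^{-1}(V) = {N, O, Q} ∉ τ ✗.
  V = {[P=R], [Q]}: π^{-1}(V) = {P, Q, R} ∈ τ ✓.
  V = {[N=O], [P=R], [Q]}: π^{-1}(V) = {N, O, P, Q, R} ∈ τ ✓.
Open sets in the quotient: τ_Q = {{}, {[P=R]}, {[N=O], [P=R]}, {[P=R], [Q]}, {[N=O], [P=R], [Q]}} (5 elements).


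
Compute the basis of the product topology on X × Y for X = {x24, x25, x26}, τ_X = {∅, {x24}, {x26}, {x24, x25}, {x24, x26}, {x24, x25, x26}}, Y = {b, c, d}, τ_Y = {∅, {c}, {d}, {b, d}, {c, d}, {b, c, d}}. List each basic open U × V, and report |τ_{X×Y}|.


Basis B = {∅ × ∅, {x24} × {c}, {x24} × {d}, {x26} × {c}, {x26} × {d}, {x24} × {b, d}, {x24} × {c, d}, {x24, x25} × {c}, {x24, x26} × {c}, {x24, x25} × {d}, {x24, x26} × {d}, {x26} × {b, d}, {x26} × {c, d}, {x24} × {b, c, d}, {x24, x25, x26} × {c}, {x24, x25, x26} × {d}, {x26} × {b, c, d}, {x24, x25} × {b, d}, {x24, x26} × {b, d}, {x24, x25} × {c, d}, {x24, x26} × {c, d}, {x24, x25} × {b, c, d}, {x24, x26} × {b, c, d}, {x24, x25, x26} × {b, d}, {x24, x25, x26} × {c, d}, {x24, x25, x26} × {b, c, d}}; |τ_{X×Y}| = 108.

Enumerate products U × V with U ∈ τ_X, V ∈ τ_Y (deduplicated):
  ∅ × ∅ = {} (∅)
  {x24} × {c} = {(x24,c)}
  {x24} × {d} = {(x24,d)}
  {x26} × {c} = {(x26,c)}
  {x26} × {d} = {(x26,d)}
  {x24} × {b, d} = {(x24,b), (x24,d)}
  {x24} × {c, d} = {(x24,c), (x24,d)}
  {x24, x25} × {c} = {(x24,c), (x25,c)}
  {x24, x26} × {c} = {(x24,c), (x26,c)}
  {x24, x25} × {d} = {(x24,d), (x25,d)}
  {x24, x26} × {d} = {(x24,d), (x26,d)}
  {x26} × {b, d} = {(x26,b), (x26,d)}
  {x26} × {c, d} = {(x26,c), (x26,d)}
  {x24} × {b, c, d} = {(x24,b), (x24,c), (x24,d)}
  {x24, x25, x26} × {c} = {(x24,c), (x25,c), (x26,c)}
  {x24, x25, x26} × {d} = {(x24,d), (x25,d), (x26,d)}
  {x26} × {b, c, d} = {(x26,b), (x26,c), (x26,d)}
  {x24, x25} × {b, d} = {(x24,b), (x24,d), (x25,b), (x25,d)}
  {x24, x26} × {b, d} = {(x24,b), (x24,d), (x26,b), (x26,d)}
  {x24, x25} × {c, d} = {(x24,c), (x24,d), (x25,c), (x25,d)}
  {x24, x26} × {c, d} = {(x24,c), (x24,d), (x26,c), (x26,d)}
  {x24, x25} × {b, c, d} = {(x24,b), (x24,c), (x24,d), (x25,b), (x25,c), (x25,d)}
  {x24, x26} × {b, c, d} = {(x24,b), (x24,c), (x24,d), (x26,b), (x26,c), (x26,d)}
  {x24, x25, x26} × {b, d} = {(x24,b), (x24,d), (x25,b), (x25,d), (x26,b), (x26,d)}
  {x24, x25, x26} × {c, d} = {(x24,c), (x24,d), (x25,c), (x25,d), (x26,c), (x26,d)}
  {x24, x25, x26} × {b, c, d} = {(x24,b), (x24,c), (x24,d), (x25,b), (x25,c), (x25,d), (x26,b), (x26,c), (x26,d)}
These 26 distinct sets form the basis B.
Close under arbitrary unions to get τ_{X×Y}; counting gives |τ_{X×Y}| = 108.


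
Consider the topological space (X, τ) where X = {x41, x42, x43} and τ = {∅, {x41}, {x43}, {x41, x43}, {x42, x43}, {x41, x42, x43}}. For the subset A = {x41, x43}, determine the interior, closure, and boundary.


int(A) = {x41, x43}, cl(A) = {x41, x42, x43}, ∂A = {x42}.

Closed sets in (X, τ) are complements of opens:
  closed(X, τ) = {∅, {x41}, {x42}, {x41, x42}, {x42, x43}, {x41, x42, x43}}.
int(A) = ⋃ {U ∈ τ : U ⊆ A}. Opens contained in A: ∅, {x41}, {x43}, {x41, x43}.
Taking the union of these: int(A) = {x41, x43}.
cl(A) = ⋂ {C closed : A ⊆ C}. Closed sets containing A: {x41, x42, x43}.
Intersecting these: cl(A) = {x41, x42, x43}.
∂A = cl(A) ∖ int(A) = {x41, x42, x43} ∖ {x41, x43} = {x42}.


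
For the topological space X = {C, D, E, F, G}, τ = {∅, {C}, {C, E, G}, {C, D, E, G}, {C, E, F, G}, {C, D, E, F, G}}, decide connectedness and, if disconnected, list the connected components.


(X, τ) is connected.

Find clopen sets (U ∈ τ with X ∖ U ∈ τ):
  U = ∅, X ∖ U = {C, D, E, F, G} — both open, so U is clopen.
  U = {C, D, E, F, G}, X ∖ U = ∅ — both open, so U is clopen.
Only trivial clopens (∅ and X) exist, so (X, τ) is connected.
Compute connected components by grouping points that agree on all clopens:
  component: {C, D, E, F, G}


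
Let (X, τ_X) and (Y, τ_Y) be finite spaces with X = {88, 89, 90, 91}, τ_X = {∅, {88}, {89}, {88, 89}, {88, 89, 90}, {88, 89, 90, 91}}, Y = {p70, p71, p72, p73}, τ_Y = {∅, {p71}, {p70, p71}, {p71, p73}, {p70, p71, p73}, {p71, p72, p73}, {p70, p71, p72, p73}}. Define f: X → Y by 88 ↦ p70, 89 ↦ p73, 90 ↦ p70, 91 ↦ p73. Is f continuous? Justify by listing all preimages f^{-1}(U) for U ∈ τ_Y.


f is NOT continuous.

Compute f^{-1}(U) for each U ∈ τ_Y:
  U = ∅: f^{-1}(U) = ∅ ∈ τ_X ✓.
  U = {p71}: f^{-1}(U) = ∅ ∈ τ_X ✓.
  U = {p70, p71}: f^{-1}(U) = {88, 90} ∉ τ_X ✗.
  U = {p71, p73}: f^{-1}(U) = {89, 91} ∉ τ_X ✗.
  U = {p70, p71, p73}: f^{-1}(U) = {88, 89, 90, 91} ∈ τ_X ✓.
  U = {p71, p72, p73}: f^{-1}(U) = {89, 91} ∉ τ_X ✗.
  U = {p70, p71, p72, p73}: f^{-1}(U) = {88, 89, 90, 91} ∈ τ_X ✓.
Found U = {p70, p71} with f^{-1}(U) = {88, 90} not in τ_X. Therefore f is NOT continuous.


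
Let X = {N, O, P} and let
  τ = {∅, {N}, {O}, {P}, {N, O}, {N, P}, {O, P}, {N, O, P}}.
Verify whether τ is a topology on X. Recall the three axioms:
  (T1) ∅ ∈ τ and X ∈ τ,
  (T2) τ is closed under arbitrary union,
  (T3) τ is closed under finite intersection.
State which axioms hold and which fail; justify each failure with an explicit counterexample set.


τ IS a topology on X.

Axiom (T1): ∅ ∈ τ? Yes; X ∈ τ? Yes.
Axiom (T2/T3): check pairwise unions and intersections of members of τ.
All pairwise intersections and unions checked — each lies in τ. Therefore τ satisfies (T1), (T2), (T3): it IS a topology on X.


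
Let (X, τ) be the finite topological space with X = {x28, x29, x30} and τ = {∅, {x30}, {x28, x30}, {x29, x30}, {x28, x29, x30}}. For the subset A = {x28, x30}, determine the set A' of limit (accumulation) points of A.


A' = {x28, x29}

For each x ∈ X, list the open sets U ∈ τ with x ∈ U, then check whether U ∩ (A ∖ {x}) ≠ ∅ for every such U.
  x = x28: opens ∋ x are {x28, x30}, {x28, x29, x30}; each meets A ∖ {x28}, so x IS a limit point.
  x = x29: opens ∋ x are {x29, x30}, {x28, x29, x30}; each meets A ∖ {x29}, so x IS a limit point.
  x = x30: open {x30} ∋ x has {x30} ∩ (A ∖ {x30}) = ∅, so x is NOT a limit point.
Collecting: A' = {x28, x29}.


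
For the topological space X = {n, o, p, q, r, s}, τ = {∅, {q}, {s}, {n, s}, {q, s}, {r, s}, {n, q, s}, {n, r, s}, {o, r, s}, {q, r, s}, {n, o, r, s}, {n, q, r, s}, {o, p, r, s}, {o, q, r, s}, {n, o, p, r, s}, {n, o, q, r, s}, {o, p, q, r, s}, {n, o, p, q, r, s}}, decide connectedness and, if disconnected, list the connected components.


(X, τ) is disconnected; components = [{q}, {n, o, p, r, s}].

Find clopen sets (U ∈ τ with X ∖ U ∈ τ):
  U = ∅, X ∖ U = {n, o, p, q, r, s} — both open, so U is clopen.
  U = {q}, X ∖ U = {n, o, p, r, s} — both open, so U is clopen.
  U = {n, o, p, r, s}, X ∖ U = {q} — both open, so U is clopen.
  U = {n, o, p, q, r, s}, X ∖ U = ∅ — both open, so U is clopen.
Nontrivial clopen(s) exist: e.g. {q}. So (X, τ) is disconnected.
Compute connected components by grouping points that agree on all clopens:
  component: {q}
  component: {n, o, p, r, s}


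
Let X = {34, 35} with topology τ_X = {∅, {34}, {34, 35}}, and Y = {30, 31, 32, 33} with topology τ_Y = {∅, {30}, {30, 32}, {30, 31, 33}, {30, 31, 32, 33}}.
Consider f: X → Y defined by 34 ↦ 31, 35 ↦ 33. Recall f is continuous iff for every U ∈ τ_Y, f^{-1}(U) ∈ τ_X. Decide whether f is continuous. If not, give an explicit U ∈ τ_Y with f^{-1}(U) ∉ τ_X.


f IS continuous.

Compute f^{-1}(U) for each U ∈ τ_Y:
  U = ∅: f^{-1}(U) = ∅ ∈ τ_X ✓.
  U = {30}: f^{-1}(U) = ∅ ∈ τ_X ✓.
  U = {30, 32}: f^{-1}(U) = ∅ ∈ τ_X ✓.
  U = {30, 31, 33}: f^{-1}(U) = {34, 35} ∈ τ_X ✓.
  U = {30, 31, 32, 33}: f^{-1}(U) = {34, 35} ∈ τ_X ✓.
Every preimage lies in τ_X, so f IS continuous.


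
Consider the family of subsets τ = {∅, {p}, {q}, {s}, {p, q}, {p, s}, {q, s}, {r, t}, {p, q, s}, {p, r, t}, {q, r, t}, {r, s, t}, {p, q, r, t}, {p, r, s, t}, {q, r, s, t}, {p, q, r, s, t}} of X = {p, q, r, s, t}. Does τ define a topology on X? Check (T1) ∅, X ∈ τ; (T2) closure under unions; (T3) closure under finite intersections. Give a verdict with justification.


τ IS a topology on X.

Axiom (T1): ∅ ∈ τ? Yes; X ∈ τ? Yes.
Axiom (T2/T3): check pairwise unions and intersections of members of τ.
All pairwise intersections and unions checked — each lies in τ. Therefore τ satisfies (T1), (T2), (T3): it IS a topology on X.


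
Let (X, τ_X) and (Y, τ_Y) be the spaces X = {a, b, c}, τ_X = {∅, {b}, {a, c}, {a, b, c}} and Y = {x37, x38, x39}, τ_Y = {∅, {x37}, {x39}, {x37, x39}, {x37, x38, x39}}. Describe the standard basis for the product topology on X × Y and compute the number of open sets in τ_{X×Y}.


Basis B = {∅ × ∅, {b} × {x37}, {b} × {x39}, {a, c} × {x37}, {a, c} × {x39}, {b} × {x37, x39}, {a, b, c} × {x37}, {a, b, c} × {x39}, {b} × {x37, x38, x39}, {a, c} × {x37, x39}, {a, c} × {x37, x38, x39}, {a, b, c} × {x37, x39}, {a, b, c} × {x37, x38, x39}}; |τ_{X×Y}| = 25.

Enumerate products U × V with U ∈ τ_X, V ∈ τ_Y (deduplicated):
  ∅ × ∅ = {} (∅)
  {b} × {x37} = {(b,x37)}
  {b} × {x39} = {(b,x39)}
  {a, c} × {x37} = {(a,x37), (c,x37)}
  {a, c} × {x39} = {(a,x39), (c,x39)}
  {b} × {x37, x39} = {(b,x37), (b,x39)}
  {a, b, c} × {x37} = {(a,x37), (b,x37), (c,x37)}
  {a, b, c} × {x39} = {(a,x39), (b,x39), (c,x39)}
  {b} × {x37, x38, x39} = {(b,x37), (b,x38), (b,x39)}
  {a, c} × {x37, x39} = {(a,x37), (a,x39), (c,x37), (c,x39)}
  {a, c} × {x37, x38, x39} = {(a,x37), (a,x38), (a,x39), (c,x37), (c,x38), (c,x39)}
  {a, b, c} × {x37, x39} = {(a,x37), (a,x39), (b,x37), (b,x39), (c,x37), (c,x39)}
  {a, b, c} × {x37, x38, x39} = {(a,x37), (a,x38), (a,x39), (b,x37), (b,x38), (b,x39), (c,x37), (c,x38), (c,x39)}
These 13 distinct sets form the basis B.
Close under arbitrary unions to get τ_{X×Y}; counting gives |τ_{X×Y}| = 25.


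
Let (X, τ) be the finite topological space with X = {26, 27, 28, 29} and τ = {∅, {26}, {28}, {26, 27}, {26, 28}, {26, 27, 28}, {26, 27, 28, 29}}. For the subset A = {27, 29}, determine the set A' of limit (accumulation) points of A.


A' = {29}

For each x ∈ X, list the open sets U ∈ τ with x ∈ U, then check whether U ∩ (A ∖ {x}) ≠ ∅ for every such U.
  x = 26: open {26} ∋ x has {26} ∩ (A ∖ {26}) = ∅, so x is NOT a limit point.
  x = 27: open {26, 27} ∋ x has {26, 27} ∩ (A ∖ {27}) = ∅, so x is NOT a limit point.
  x = 28: open {28} ∋ x has {28} ∩ (A ∖ {28}) = ∅, so x is NOT a limit point.
  x = 29: opens ∋ x are {26, 27, 28, 29}; each meets A ∖ {29}, so x IS a limit point.
Collecting: A' = {29}.


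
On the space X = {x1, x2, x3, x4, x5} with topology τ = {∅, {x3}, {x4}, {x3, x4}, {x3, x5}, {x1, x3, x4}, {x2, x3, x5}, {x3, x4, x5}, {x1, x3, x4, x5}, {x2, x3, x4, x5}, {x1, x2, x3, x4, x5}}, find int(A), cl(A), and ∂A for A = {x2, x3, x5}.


int(A) = {x2, x3, x5}, cl(A) = {x1, x2, x3, x5}, ∂A = {x1}.

Closed sets in (X, τ) are complements of opens:
  closed(X, τ) = {∅, {x1}, {x2}, {x1, x2}, {x1, x4}, {x2, x5}, {x1, x2, x4}, {x1, x2, x5}, {x1, x2, x3, x5}, {x1, x2, x4, x5}, {x1, x2, x3, x4, x5}}.
int(A) = ⋃ {U ∈ τ : U ⊆ A}. Opens contained in A: ∅, {x3}, {x3, x5}, {x2, x3, x5}.
Taking the union of these: int(A) = {x2, x3, x5}.
cl(A) = ⋂ {C closed : A ⊆ C}. Closed sets containing A: {x1, x2, x3, x5}, {x1, x2, x3, x4, x5}.
Intersecting these: cl(A) = {x1, x2, x3, x5}.
∂A = cl(A) ∖ int(A) = {x1, x2, x3, x5} ∖ {x2, x3, x5} = {x1}.


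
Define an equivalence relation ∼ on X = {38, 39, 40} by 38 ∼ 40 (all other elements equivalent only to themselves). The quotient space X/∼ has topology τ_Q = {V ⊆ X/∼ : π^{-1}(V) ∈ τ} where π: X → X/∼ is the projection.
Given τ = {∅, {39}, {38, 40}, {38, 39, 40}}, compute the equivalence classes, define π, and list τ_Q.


X/∼ = {[38=40], [39]}; |τ_Q| = 4.

Equivalence classes: [38=40], [39].
Quotient map π: X → X/∼ sends 38 ↦ [38=40], 39 ↦ [39], 40 ↦ [38=40].
For each subset V ⊆ X/∼, compute π^{-1}(V) ⊆ X and check whether π^{-1}(V) ∈ τ. V is open in τ_Q iff π^{-1}(V) ∈ τ.
  V = {}: π^{-1}(V) = ∅ ∈ τ ✓.
  V = {[38=40]}: π^{-1}(V) = {38, 40} ∈ τ ✓.
  V = {[39]}: π^{-1}(V) = {39} ∈ τ ✓.
  V = {[38=40], [39]}: π^{-1}(V) = {38, 39, 40} ∈ τ ✓.
Open sets in the quotient: τ_Q = {{}, {[38=40]}, {[39]}, {[38=40], [39]}} (4 elements).


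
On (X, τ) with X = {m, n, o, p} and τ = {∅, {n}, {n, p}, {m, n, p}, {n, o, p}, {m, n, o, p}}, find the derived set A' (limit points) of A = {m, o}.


A' = ∅

For each x ∈ X, list the open sets U ∈ τ with x ∈ U, then check whether U ∩ (A ∖ {x}) ≠ ∅ for every such U.
  x = m: open {m, n, p} ∋ x has {m, n, p} ∩ (A ∖ {m}) = ∅, so x is NOT a limit point.
  x = n: open {n} ∋ x has {n} ∩ (A ∖ {n}) = ∅, so x is NOT a limit point.
  x = o: open {n, o, p} ∋ x has {n, o, p} ∩ (A ∖ {o}) = ∅, so x is NOT a limit point.
  x = p: open {n, p} ∋ x has {n, p} ∩ (A ∖ {p}) = ∅, so x is NOT a limit point.
Collecting: A' = ∅.


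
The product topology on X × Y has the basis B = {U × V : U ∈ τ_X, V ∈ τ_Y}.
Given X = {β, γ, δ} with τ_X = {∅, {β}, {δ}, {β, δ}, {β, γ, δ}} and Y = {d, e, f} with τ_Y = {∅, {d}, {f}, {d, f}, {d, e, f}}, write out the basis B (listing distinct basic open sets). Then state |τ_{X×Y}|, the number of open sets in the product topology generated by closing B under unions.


Basis B = {∅ × ∅, {β} × {d}, {β} × {f}, {δ} × {d}, {δ} × {f}, {β} × {d, f}, {β, δ} × {d}, {β, δ} × {f}, {δ} × {d, f}, {β} × {d, e, f}, {β, γ, δ} × {d}, {β, γ, δ} × {f}, {δ} × {d, e, f}, {β, δ} × {d, f}, {β, δ} × {d, e, f}, {β, γ, δ} × {d, f}, {β, γ, δ} × {d, e, f}}; |τ_{X×Y}| = 48.

Enumerate products U × V with U ∈ τ_X, V ∈ τ_Y (deduplicated):
  ∅ × ∅ = {} (∅)
  {β} × {d} = {(β,d)}
  {β} × {f} = {(β,f)}
  {δ} × {d} = {(δ,d)}
  {δ} × {f} = {(δ,f)}
  {β} × {d, f} = {(β,d), (β,f)}
  {β, δ} × {d} = {(β,d), (δ,d)}
  {β, δ} × {f} = {(β,f), (δ,f)}
  {δ} × {d, f} = {(δ,d), (δ,f)}
  {β} × {d, e, f} = {(β,d), (β,e), (β,f)}
  {β, γ, δ} × {d} = {(β,d), (γ,d), (δ,d)}
  {β, γ, δ} × {f} = {(β,f), (γ,f), (δ,f)}
  {δ} × {d, e, f} = {(δ,d), (δ,e), (δ,f)}
  {β, δ} × {d, f} = {(β,d), (β,f), (δ,d), (δ,f)}
  {β, δ} × {d, e, f} = {(β,d), (β,e), (β,f), (δ,d), (δ,e), (δ,f)}
  {β, γ, δ} × {d, f} = {(β,d), (β,f), (γ,d), (γ,f), (δ,d), (δ,f)}
  {β, γ, δ} × {d, e, f} = {(β,d), (β,e), (β,f), (γ,d), (γ,e), (γ,f), (δ,d), (δ,e), (δ,f)}
These 17 distinct sets form the basis B.
Close under arbitrary unions to get τ_{X×Y}; counting gives |τ_{X×Y}| = 48.


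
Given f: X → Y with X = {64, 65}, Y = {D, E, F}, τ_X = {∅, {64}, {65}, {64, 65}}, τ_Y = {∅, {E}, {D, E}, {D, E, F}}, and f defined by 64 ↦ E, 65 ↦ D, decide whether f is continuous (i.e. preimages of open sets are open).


f IS continuous.

Compute f^{-1}(U) for each U ∈ τ_Y:
  U = ∅: f^{-1}(U) = ∅ ∈ τ_X ✓.
  U = {E}: f^{-1}(U) = {64} ∈ τ_X ✓.
  U = {D, E}: f^{-1}(U) = {64, 65} ∈ τ_X ✓.
  U = {D, E, F}: f^{-1}(U) = {64, 65} ∈ τ_X ✓.
Every preimage lies in τ_X, so f IS continuous.


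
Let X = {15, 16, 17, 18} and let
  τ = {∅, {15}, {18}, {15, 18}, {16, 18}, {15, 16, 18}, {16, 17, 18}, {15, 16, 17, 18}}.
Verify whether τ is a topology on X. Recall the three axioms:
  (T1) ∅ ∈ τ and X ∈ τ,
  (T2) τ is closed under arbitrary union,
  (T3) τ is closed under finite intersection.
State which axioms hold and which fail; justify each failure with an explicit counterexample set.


τ IS a topology on X.

Axiom (T1): ∅ ∈ τ? Yes; X ∈ τ? Yes.
Axiom (T2/T3): check pairwise unions and intersections of members of τ.
All pairwise intersections and unions checked — each lies in τ. Therefore τ satisfies (T1), (T2), (T3): it IS a topology on X.


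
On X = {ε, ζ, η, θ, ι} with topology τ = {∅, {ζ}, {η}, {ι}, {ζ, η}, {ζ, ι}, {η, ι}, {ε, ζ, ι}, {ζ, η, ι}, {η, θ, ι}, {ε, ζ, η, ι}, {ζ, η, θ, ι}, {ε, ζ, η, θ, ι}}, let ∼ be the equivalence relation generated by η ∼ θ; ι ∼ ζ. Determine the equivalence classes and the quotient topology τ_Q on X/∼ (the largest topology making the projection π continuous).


X/∼ = {[ε], [ζ=ι], [η=θ]}; |τ_Q| = 5.

Equivalence classes: [ε], [ζ=ι], [η=θ].
Quotient map π: X → X/∼ sends ε ↦ [ε], ζ ↦ [ζ=ι], η ↦ [η=θ], θ ↦ [η=θ], ι ↦ [ζ=ι].
For each subset V ⊆ X/∼, compute π^{-1}(V) ⊆ X and check whether π^{-1}(V) ∈ τ. V is open in τ_Q iff π^{-1}(V) ∈ τ.
  V = {}: π^{-1}(V) = ∅ ∈ τ ✓.
  V = {[ε]}: π^{-1}(V) = {ε} ∉ τ ✗.
  V = {[ζ=ι]}: π^{-1}(V) = {ζ, ι} ∈ τ ✓.
  V = {[ε], [ζ=ι]}: π^{-1}(V) = {ε, ζ, ι} ∈ τ ✓.
  V = {[η=θ]}: π^{-1}(V) = {η, θ} ∉ τ ✗.
  V = {[ε], [η=θ]}: π^{-1}(V) = {ε, η, θ} ∉ τ ✗.
  V = {[ζ=ι], [η=θ]}: π^{-1}(V) = {ζ, η, θ, ι} ∈ τ ✓.
  V = {[ε], [ζ=ι], [η=θ]}: π^{-1}(V) = {ε, ζ, η, θ, ι} ∈ τ ✓.
Open sets in the quotient: τ_Q = {{}, {[ζ=ι]}, {[ε], [ζ=ι]}, {[ζ=ι], [η=θ]}, {[ε], [ζ=ι], [η=θ]}} (5 elements).


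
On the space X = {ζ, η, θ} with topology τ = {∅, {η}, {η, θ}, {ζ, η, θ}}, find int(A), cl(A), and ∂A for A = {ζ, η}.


int(A) = {η}, cl(A) = {ζ, η, θ}, ∂A = {ζ, θ}.

Closed sets in (X, τ) are complements of opens:
  closed(X, τ) = {∅, {ζ}, {ζ, θ}, {ζ, η, θ}}.
int(A) = ⋃ {U ∈ τ : U ⊆ A}. Opens contained in A: ∅, {η}.
Taking the union of these: int(A) = {η}.
cl(A) = ⋂ {C closed : A ⊆ C}. Closed sets containing A: {ζ, η, θ}.
Intersecting these: cl(A) = {ζ, η, θ}.
∂A = cl(A) ∖ int(A) = {ζ, η, θ} ∖ {η} = {ζ, θ}.


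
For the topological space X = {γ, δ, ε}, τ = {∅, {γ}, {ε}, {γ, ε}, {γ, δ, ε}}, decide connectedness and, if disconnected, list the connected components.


(X, τ) is connected.

Find clopen sets (U ∈ τ with X ∖ U ∈ τ):
  U = ∅, X ∖ U = {γ, δ, ε} — both open, so U is clopen.
  U = {γ, δ, ε}, X ∖ U = ∅ — both open, so U is clopen.
Only trivial clopens (∅ and X) exist, so (X, τ) is connected.
Compute connected components by grouping points that agree on all clopens:
  component: {γ, δ, ε}


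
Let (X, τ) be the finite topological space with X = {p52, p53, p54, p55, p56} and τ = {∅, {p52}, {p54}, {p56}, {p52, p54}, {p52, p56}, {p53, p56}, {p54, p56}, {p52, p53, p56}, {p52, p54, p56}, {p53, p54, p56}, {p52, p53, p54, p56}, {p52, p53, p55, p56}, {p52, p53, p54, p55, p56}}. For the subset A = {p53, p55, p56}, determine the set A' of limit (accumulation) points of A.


A' = {p53, p55}

For each x ∈ X, list the open sets U ∈ τ with x ∈ U, then check whether U ∩ (A ∖ {x}) ≠ ∅ for every such U.
  x = p52: open {p52} ∋ x has {p52} ∩ (A ∖ {p52}) = ∅, so x is NOT a limit point.
  x = p53: opens ∋ x are {p53, p56}, {p52, p53, p56}, {p53, p54, p56}, {p52, p53, p54, p56}, {p52, p53, p55, p56}, {p52, p53, p54, p55, p56}; each meets A ∖ {p53}, so x IS a limit point.
  x = p54: open {p54} ∋ x has {p54} ∩ (A ∖ {p54}) = ∅, so x is NOT a limit point.
  x = p55: opens ∋ x are {p52, p53, p55, p56}, {p52, p53, p54, p55, p56}; each meets A ∖ {p55}, so x IS a limit point.
  x = p56: open {p56} ∋ x has {p56} ∩ (A ∖ {p56}) = ∅, so x is NOT a limit point.
Collecting: A' = {p53, p55}.


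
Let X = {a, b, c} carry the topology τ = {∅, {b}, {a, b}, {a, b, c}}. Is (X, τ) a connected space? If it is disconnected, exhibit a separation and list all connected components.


(X, τ) is connected.

Find clopen sets (U ∈ τ with X ∖ U ∈ τ):
  U = ∅, X ∖ U = {a, b, c} — both open, so U is clopen.
  U = {a, b, c}, X ∖ U = ∅ — both open, so U is clopen.
Only trivial clopens (∅ and X) exist, so (X, τ) is connected.
Compute connected components by grouping points that agree on all clopens:
  component: {a, b, c}


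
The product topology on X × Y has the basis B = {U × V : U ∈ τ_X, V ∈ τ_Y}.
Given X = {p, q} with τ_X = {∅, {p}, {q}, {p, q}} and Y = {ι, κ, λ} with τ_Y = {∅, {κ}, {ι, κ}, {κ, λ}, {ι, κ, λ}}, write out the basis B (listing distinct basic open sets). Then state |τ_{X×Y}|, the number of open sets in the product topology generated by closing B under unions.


Basis B = {∅ × ∅, {p} × {κ}, {q} × {κ}, {p} × {ι, κ}, {p} × {κ, λ}, {p, q} × {κ}, {q} × {ι, κ}, {q} × {κ, λ}, {p} × {ι, κ, λ}, {q} × {ι, κ, λ}, {p, q} × {ι, κ}, {p, q} × {κ, λ}, {p, q} × {ι, κ, λ}}; |τ_{X×Y}| = 25.

Enumerate products U × V with U ∈ τ_X, V ∈ τ_Y (deduplicated):
  ∅ × ∅ = {} (∅)
  {p} × {κ} = {(p,κ)}
  {q} × {κ} = {(q,κ)}
  {p} × {ι, κ} = {(p,ι), (p,κ)}
  {p} × {κ, λ} = {(p,κ), (p,λ)}
  {p, q} × {κ} = {(p,κ), (q,κ)}
  {q} × {ι, κ} = {(q,ι), (q,κ)}
  {q} × {κ, λ} = {(q,κ), (q,λ)}
  {p} × {ι, κ, λ} = {(p,ι), (p,κ), (p,λ)}
  {q} × {ι, κ, λ} = {(q,ι), (q,κ), (q,λ)}
  {p, q} × {ι, κ} = {(p,ι), (p,κ), (q,ι), (q,κ)}
  {p, q} × {κ, λ} = {(p,κ), (p,λ), (q,κ), (q,λ)}
  {p, q} × {ι, κ, λ} = {(p,ι), (p,κ), (p,λ), (q,ι), (q,κ), (q,λ)}
These 13 distinct sets form the basis B.
Close under arbitrary unions to get τ_{X×Y}; counting gives |τ_{X×Y}| = 25.


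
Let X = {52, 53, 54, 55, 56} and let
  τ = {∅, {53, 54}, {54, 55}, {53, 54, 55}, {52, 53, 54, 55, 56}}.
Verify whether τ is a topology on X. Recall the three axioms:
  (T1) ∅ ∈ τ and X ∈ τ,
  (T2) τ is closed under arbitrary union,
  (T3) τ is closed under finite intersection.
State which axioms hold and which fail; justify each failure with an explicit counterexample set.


τ is NOT a topology on X.

Axiom (T1): ∅ ∈ τ? Yes; X ∈ τ? Yes.
Axiom (T2/T3): check pairwise unions and intersections of members of τ.
Counterexample for (T3): {53, 54} ∩ {54, 55} = {54} ∉ τ. Therefore τ is NOT a topology.


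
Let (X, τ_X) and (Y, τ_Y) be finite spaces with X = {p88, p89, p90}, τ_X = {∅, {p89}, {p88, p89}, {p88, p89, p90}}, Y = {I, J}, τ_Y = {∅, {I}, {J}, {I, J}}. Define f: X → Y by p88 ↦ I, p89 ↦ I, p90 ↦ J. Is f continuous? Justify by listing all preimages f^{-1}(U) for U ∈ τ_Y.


f is NOT continuous.

Compute f^{-1}(U) for each U ∈ τ_Y:
  U = ∅: f^{-1}(U) = ∅ ∈ τ_X ✓.
  U = {I}: f^{-1}(U) = {p88, p89} ∈ τ_X ✓.
  U = {J}: f^{-1}(U) = {p90} ∉ τ_X ✗.
  U = {I, J}: f^{-1}(U) = {p88, p89, p90} ∈ τ_X ✓.
Found U = {J} with f^{-1}(U) = {p90} not in τ_X. Therefore f is NOT continuous.


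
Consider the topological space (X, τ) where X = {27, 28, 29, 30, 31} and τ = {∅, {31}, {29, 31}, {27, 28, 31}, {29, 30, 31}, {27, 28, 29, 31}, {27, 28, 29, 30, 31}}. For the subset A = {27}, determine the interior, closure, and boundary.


int(A) = ∅, cl(A) = {27, 28}, ∂A = {27, 28}.

Closed sets in (X, τ) are complements of opens:
  closed(X, τ) = {∅, {30}, {27, 28}, {29, 30}, {27, 28, 30}, {27, 28, 29, 30}, {27, 28, 29, 30, 31}}.
int(A) = ⋃ {U ∈ τ : U ⊆ A}. Opens contained in A: ∅.
Taking the union of these: int(A) = ∅.
cl(A) = ⋂ {C closed : A ⊆ C}. Closed sets containing A: {27, 28}, {27, 28, 30}, {27, 28, 29, 30}, {27, 28, 29, 30, 31}.
Intersecting these: cl(A) = {27, 28}.
∂A = cl(A) ∖ int(A) = {27, 28} ∖ ∅ = {27, 28}.


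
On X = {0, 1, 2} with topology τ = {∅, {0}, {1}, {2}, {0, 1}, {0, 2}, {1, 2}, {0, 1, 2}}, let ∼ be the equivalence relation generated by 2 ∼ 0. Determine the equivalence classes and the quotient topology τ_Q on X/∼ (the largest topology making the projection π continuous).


X/∼ = {[0=2], [1]}; |τ_Q| = 4.

Equivalence classes: [0=2], [1].
Quotient map π: X → X/∼ sends 0 ↦ [0=2], 1 ↦ [1], 2 ↦ [0=2].
For each subset V ⊆ X/∼, compute π^{-1}(V) ⊆ X and check whether π^{-1}(V) ∈ τ. V is open in τ_Q iff π^{-1}(V) ∈ τ.
  V = {}: π^{-1}(V) = ∅ ∈ τ ✓.
  V = {[0=2]}: π^{-1}(V) = {0, 2} ∈ τ ✓.
  V = {[1]}: π^{-1}(V) = {1} ∈ τ ✓.
  V = {[0=2], [1]}: π^{-1}(V) = {0, 1, 2} ∈ τ ✓.
Open sets in the quotient: τ_Q = {{}, {[0=2]}, {[1]}, {[0=2], [1]}} (4 elements).


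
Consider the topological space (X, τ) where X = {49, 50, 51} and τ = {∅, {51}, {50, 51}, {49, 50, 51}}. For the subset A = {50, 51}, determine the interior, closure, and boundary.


int(A) = {50, 51}, cl(A) = {49, 50, 51}, ∂A = {49}.

Closed sets in (X, τ) are complements of opens:
  closed(X, τ) = {∅, {49}, {49, 50}, {49, 50, 51}}.
int(A) = ⋃ {U ∈ τ : U ⊆ A}. Opens contained in A: ∅, {51}, {50, 51}.
Taking the union of these: int(A) = {50, 51}.
cl(A) = ⋂ {C closed : A ⊆ C}. Closed sets containing A: {49, 50, 51}.
Intersecting these: cl(A) = {49, 50, 51}.
∂A = cl(A) ∖ int(A) = {49, 50, 51} ∖ {50, 51} = {49}.


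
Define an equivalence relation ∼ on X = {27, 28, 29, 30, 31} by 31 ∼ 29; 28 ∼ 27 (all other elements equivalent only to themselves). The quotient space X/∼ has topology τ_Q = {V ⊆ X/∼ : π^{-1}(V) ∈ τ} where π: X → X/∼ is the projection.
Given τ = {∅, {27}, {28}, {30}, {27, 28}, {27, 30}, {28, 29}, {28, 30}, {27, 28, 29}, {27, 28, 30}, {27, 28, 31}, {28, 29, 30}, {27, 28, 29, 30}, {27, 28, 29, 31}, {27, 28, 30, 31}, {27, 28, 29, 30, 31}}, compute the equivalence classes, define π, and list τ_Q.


X/∼ = {[27=28], [29=31], [30]}; |τ_Q| = 6.

Equivalence classes: [27=28], [29=31], [30].
Quotient map π: X → X/∼ sends 27 ↦ [27=28], 28 ↦ [27=28], 29 ↦ [29=31], 30 ↦ [30], 31 ↦ [29=31].
For each subset V ⊆ X/∼, compute π^{-1}(V) ⊆ X and check whether π^{-1}(V) ∈ τ. V is open in τ_Q iff π^{-1}(V) ∈ τ.
  V = {}: π^{-1}(V) = ∅ ∈ τ ✓.
  V = {[27=28]}: π^{-1}(V) = {27, 28} ∈ τ ✓.
  V = {[29=31]}: π^{-1}(V) = {29, 31} ∉ τ ✗.
  V = {[27=28], [29=31]}: π^{-1}(V) = {27, 28, 29, 31} ∈ τ ✓.
  V = {[30]}: π^{-1}(V) = {30} ∈ τ ✓.
  V = {[27=28], [30]}: π^{-1}(V) = {27, 28, 30} ∈ τ ✓.
  V = {[29=31], [30]}: π^{-1}(V) = {29, 30, 31} ∉ τ ✗.
  V = {[27=28], [29=31], [30]}: π^{-1}(V) = {27, 28, 29, 30, 31} ∈ τ ✓.
Open sets in the quotient: τ_Q = {{}, {[27=28]}, {[27=28], [29=31]}, {[30]}, {[27=28], [30]}, {[27=28], [29=31], [30]}} (6 elements).


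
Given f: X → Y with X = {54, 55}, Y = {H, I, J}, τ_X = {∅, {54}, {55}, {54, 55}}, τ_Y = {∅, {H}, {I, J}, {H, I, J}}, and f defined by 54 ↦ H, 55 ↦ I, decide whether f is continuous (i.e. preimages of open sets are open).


f IS continuous.

Compute f^{-1}(U) for each U ∈ τ_Y:
  U = ∅: f^{-1}(U) = ∅ ∈ τ_X ✓.
  U = {H}: f^{-1}(U) = {54} ∈ τ_X ✓.
  U = {I, J}: f^{-1}(U) = {55} ∈ τ_X ✓.
  U = {H, I, J}: f^{-1}(U) = {54, 55} ∈ τ_X ✓.
Every preimage lies in τ_X, so f IS continuous.


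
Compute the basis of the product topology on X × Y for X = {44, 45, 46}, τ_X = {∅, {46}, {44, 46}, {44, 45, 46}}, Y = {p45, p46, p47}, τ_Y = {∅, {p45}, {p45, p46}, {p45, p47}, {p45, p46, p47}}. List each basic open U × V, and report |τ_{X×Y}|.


Basis B = {∅ × ∅, {46} × {p45}, {44, 46} × {p45}, {46} × {p45, p46}, {46} × {p45, p47}, {44, 45, 46} × {p45}, {46} × {p45, p46, p47}, {44, 46} × {p45, p46}, {44, 46} × {p45, p47}, {44, 46} × {p45, p46, p47}, {44, 45, 46} × {p45, p46}, {44, 45, 46} × {p45, p47}, {44, 45, 46} × {p45, p46, p47}}; |τ_{X×Y}| = 30.

Enumerate products U × V with U ∈ τ_X, V ∈ τ_Y (deduplicated):
  ∅ × ∅ = {} (∅)
  {46} × {p45} = {(46,p45)}
  {44, 46} × {p45} = {(44,p45), (46,p45)}
  {46} × {p45, p46} = {(46,p45), (46,p46)}
  {46} × {p45, p47} = {(46,p45), (46,p47)}
  {44, 45, 46} × {p45} = {(44,p45), (45,p45), (46,p45)}
  {46} × {p45, p46, p47} = {(46,p45), (46,p46), (46,p47)}
  {44, 46} × {p45, p46} = {(44,p45), (44,p46), (46,p45), (46,p46)}
  {44, 46} × {p45, p47} = {(44,p45), (44,p47), (46,p45), (46,p47)}
  {44, 46} × {p45, p46, p47} = {(44,p45), (44,p46), (44,p47), (46,p45), (46,p46), (46,p47)}
  {44, 45, 46} × {p45, p46} = {(44,p45), (44,p46), (45,p45), (45,p46), (46,p45), (46,p46)}
  {44, 45, 46} × {p45, p47} = {(44,p45), (44,p47), (45,p45), (45,p47), (46,p45), (46,p47)}
  {44, 45, 46} × {p45, p46, p47} = {(44,p45), (44,p46), (44,p47), (45,p45), (45,p46), (45,p47), (46,p45), (46,p46), (46,p47)}
These 13 distinct sets form the basis B.
Close under arbitrary unions to get τ_{X×Y}; counting gives |τ_{X×Y}| = 30.


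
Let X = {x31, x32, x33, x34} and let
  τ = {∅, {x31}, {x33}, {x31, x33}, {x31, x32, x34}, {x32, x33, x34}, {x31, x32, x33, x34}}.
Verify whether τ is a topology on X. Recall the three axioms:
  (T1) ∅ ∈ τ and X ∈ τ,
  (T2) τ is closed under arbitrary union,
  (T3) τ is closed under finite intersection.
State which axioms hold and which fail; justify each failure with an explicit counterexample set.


τ is NOT a topology on X.

Axiom (T1): ∅ ∈ τ? Yes; X ∈ τ? Yes.
Axiom (T2/T3): check pairwise unions and intersections of members of τ.
Counterexample for (T3): {x31, x32, x34} ∩ {x32, x33, x34} = {x32, x34} ∉ τ. Therefore τ is NOT a topology.


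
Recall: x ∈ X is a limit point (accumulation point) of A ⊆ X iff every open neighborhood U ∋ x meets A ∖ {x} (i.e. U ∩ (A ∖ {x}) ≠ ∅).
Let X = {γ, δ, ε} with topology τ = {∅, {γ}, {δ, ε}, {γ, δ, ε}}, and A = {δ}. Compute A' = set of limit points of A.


A' = {ε}

For each x ∈ X, list the open sets U ∈ τ with x ∈ U, then check whether U ∩ (A ∖ {x}) ≠ ∅ for every such U.
  x = γ: open {γ} ∋ x has {γ} ∩ (A ∖ {γ}) = ∅, so x is NOT a limit point.
  x = δ: open {δ, ε} ∋ x has {δ, ε} ∩ (A ∖ {δ}) = ∅, so x is NOT a limit point.
  x = ε: opens ∋ x are {δ, ε}, {γ, δ, ε}; each meets A ∖ {ε}, so x IS a limit point.
Collecting: A' = {ε}.


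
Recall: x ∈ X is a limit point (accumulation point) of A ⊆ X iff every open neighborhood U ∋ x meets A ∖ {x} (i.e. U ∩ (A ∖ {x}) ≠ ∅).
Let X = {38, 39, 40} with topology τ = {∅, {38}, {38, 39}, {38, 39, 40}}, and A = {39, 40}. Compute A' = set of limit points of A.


A' = {40}

For each x ∈ X, list the open sets U ∈ τ with x ∈ U, then check whether U ∩ (A ∖ {x}) ≠ ∅ for every such U.
  x = 38: open {38} ∋ x has {38} ∩ (A ∖ {38}) = ∅, so x is NOT a limit point.
  x = 39: open {38, 39} ∋ x has {38, 39} ∩ (A ∖ {39}) = ∅, so x is NOT a limit point.
  x = 40: opens ∋ x are {38, 39, 40}; each meets A ∖ {40}, so x IS a limit point.
Collecting: A' = {40}.


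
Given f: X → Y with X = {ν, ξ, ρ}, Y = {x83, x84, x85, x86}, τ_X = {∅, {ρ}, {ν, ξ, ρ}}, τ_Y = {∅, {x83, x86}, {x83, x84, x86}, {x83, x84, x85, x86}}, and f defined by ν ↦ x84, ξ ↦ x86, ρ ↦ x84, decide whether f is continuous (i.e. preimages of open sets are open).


f is NOT continuous.

Compute f^{-1}(U) for each U ∈ τ_Y:
  U = ∅: f^{-1}(U) = ∅ ∈ τ_X ✓.
  U = {x83, x86}: f^{-1}(U) = {ξ} ∉ τ_X ✗.
  U = {x83, x84, x86}: f^{-1}(U) = {ν, ξ, ρ} ∈ τ_X ✓.
  U = {x83, x84, x85, x86}: f^{-1}(U) = {ν, ξ, ρ} ∈ τ_X ✓.
Found U = {x83, x86} with f^{-1}(U) = {ξ} not in τ_X. Therefore f is NOT continuous.


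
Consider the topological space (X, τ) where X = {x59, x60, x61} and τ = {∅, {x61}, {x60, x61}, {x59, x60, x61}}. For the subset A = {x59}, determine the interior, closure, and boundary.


int(A) = ∅, cl(A) = {x59}, ∂A = {x59}.

Closed sets in (X, τ) are complements of opens:
  closed(X, τ) = {∅, {x59}, {x59, x60}, {x59, x60, x61}}.
int(A) = ⋃ {U ∈ τ : U ⊆ A}. Opens contained in A: ∅.
Taking the union of these: int(A) = ∅.
cl(A) = ⋂ {C closed : A ⊆ C}. Closed sets containing A: {x59}, {x59, x60}, {x59, x60, x61}.
Intersecting these: cl(A) = {x59}.
∂A = cl(A) ∖ int(A) = {x59} ∖ ∅ = {x59}.


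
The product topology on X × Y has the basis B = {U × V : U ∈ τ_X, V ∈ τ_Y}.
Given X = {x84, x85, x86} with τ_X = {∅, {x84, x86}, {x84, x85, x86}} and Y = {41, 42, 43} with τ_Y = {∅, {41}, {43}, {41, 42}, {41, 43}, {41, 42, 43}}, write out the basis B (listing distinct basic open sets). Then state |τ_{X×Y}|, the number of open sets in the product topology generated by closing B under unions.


Basis B = {∅ × ∅, {x84, x86} × {41}, {x84, x86} × {43}, {x84, x85, x86} × {41}, {x84, x85, x86} × {43}, {x84, x86} × {41, 42}, {x84, x86} × {41, 43}, {x84, x86} × {41, 42, 43}, {x84, x85, x86} × {41, 42}, {x84, x85, x86} × {41, 43}, {x84, x85, x86} × {41, 42, 43}}; |τ_{X×Y}| = 18.

Enumerate products U × V with U ∈ τ_X, V ∈ τ_Y (deduplicated):
  ∅ × ∅ = {} (∅)
  {x84, x86} × {41} = {(x84,41), (x86,41)}
  {x84, x86} × {43} = {(x84,43), (x86,43)}
  {x84, x85, x86} × {41} = {(x84,41), (x85,41), (x86,41)}
  {x84, x85, x86} × {43} = {(x84,43), (x85,43), (x86,43)}
  {x84, x86} × {41, 42} = {(x84,41), (x84,42), (x86,41), (x86,42)}
  {x84, x86} × {41, 43} = {(x84,41), (x84,43), (x86,41), (x86,43)}
  {x84, x86} × {41, 42, 43} = {(x84,41), (x84,42), (x84,43), (x86,41), (x86,42), (x86,43)}
  {x84, x85, x86} × {41, 42} = {(x84,41), (x84,42), (x85,41), (x85,42), (x86,41), (x86,42)}
  {x84, x85, x86} × {41, 43} = {(x84,41), (x84,43), (x85,41), (x85,43), (x86,41), (x86,43)}
  {x84, x85, x86} × {41, 42, 43} = {(x84,41), (x84,42), (x84,43), (x85,41), (x85,42), (x85,43), (x86,41), (x86,42), (x86,43)}
These 11 distinct sets form the basis B.
Close under arbitrary unions to get τ_{X×Y}; counting gives |τ_{X×Y}| = 18.
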